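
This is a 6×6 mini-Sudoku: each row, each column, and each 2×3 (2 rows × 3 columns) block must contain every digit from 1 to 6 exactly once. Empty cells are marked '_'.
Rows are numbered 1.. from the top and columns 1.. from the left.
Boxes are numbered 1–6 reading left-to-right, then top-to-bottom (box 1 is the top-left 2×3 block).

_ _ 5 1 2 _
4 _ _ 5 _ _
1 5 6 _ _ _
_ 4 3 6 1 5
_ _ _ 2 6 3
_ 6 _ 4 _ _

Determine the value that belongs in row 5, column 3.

Cell row 5, column 3 itself could take any of {1, 4} by direct elimination.
Consider where 4 can go in column 3.
row 2, column 3 is out (row 2 already has a 4).
row 6, column 3 is out (row 6 already has a 4).
So the only cell in column 3 that can hold 4 is row 5, column 3.
Therefore row 5, column 3 = 4.

4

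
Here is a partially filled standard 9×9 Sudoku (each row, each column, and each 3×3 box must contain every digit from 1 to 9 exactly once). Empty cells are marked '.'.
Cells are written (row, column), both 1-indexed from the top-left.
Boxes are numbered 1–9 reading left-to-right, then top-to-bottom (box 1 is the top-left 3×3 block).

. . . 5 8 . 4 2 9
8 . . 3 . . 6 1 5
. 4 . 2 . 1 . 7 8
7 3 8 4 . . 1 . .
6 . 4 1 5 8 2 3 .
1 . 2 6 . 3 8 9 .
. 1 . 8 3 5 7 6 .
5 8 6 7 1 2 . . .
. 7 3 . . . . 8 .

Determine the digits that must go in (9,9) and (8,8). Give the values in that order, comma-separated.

For (9,9):
  Consider where 1 can go in row 9.
  (9,1) is out (column 1 already has a 1).
  (9,4) is out (column 4 already has a 1).
  (9,5) is out (column 5 already has a 1).
  (9,6) is out (column 6 already has a 1).
  (9,7) is out (column 7 already has a 1).
  So the only cell in row 9 that can hold 1 is (9,9).
  So (9,9) = 1.
For (8,8):
  Row 8 already contains {1, 2, 5, 6, 7, 8}.
  Column 8 already contains {1, 2, 3, 6, 7, 8, 9}.
  Its 3×3 block (box 9) already contains {6, 7, 8}.
  The only value from 1–9 not eliminated is 4, so (8,8) = 4.

1,4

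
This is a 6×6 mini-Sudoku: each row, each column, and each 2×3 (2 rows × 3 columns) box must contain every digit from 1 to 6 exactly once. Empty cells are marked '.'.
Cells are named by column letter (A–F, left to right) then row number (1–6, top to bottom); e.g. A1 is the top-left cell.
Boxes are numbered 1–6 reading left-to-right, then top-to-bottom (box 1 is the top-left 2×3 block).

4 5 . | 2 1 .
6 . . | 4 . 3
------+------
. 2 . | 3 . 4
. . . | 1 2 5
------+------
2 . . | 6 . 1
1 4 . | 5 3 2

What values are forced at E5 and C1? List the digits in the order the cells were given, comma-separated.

For E5:
  Row 5 already contains {1, 2, 6}.
  Column E already contains {1, 2, 3}.
  Its 2×3 block (box 6) already contains {1, 2, 3, 5, 6}.
  The only value from 1–6 not eliminated is 4, so E5 = 4.
For C1:
  Row 1 already contains {1, 2, 4, 5}.
  Column C already contains {}.
  Its 2×3 block (box 1) already contains {4, 5, 6}.
  The only value from 1–6 not eliminated is 3, so C1 = 3.

4,3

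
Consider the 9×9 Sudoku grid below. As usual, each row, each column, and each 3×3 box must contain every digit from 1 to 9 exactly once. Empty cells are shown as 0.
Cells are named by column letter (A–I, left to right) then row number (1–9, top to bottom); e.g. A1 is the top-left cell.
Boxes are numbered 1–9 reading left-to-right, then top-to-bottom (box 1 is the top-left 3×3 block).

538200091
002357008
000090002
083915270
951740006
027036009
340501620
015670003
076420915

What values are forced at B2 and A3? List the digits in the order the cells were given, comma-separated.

For B2:
  Consider where 9 can go in column B.
  B3 is out (row 3 already has a 9).
  So the only cell in column B that can hold 9 is B2.
  So B2 = 9.
For A3:
  Consider where 7 can go in column A.
  A2 is out (row 2 already has a 7).
  A4 is out (row 4 already has a 7).
  A6 is out (row 6 already has a 7).
  A8 is out (row 8 already has a 7).
  A9 is out (row 9 already has a 7).
  So the only cell in column A that can hold 7 is A3.
  So A3 = 7.

9,7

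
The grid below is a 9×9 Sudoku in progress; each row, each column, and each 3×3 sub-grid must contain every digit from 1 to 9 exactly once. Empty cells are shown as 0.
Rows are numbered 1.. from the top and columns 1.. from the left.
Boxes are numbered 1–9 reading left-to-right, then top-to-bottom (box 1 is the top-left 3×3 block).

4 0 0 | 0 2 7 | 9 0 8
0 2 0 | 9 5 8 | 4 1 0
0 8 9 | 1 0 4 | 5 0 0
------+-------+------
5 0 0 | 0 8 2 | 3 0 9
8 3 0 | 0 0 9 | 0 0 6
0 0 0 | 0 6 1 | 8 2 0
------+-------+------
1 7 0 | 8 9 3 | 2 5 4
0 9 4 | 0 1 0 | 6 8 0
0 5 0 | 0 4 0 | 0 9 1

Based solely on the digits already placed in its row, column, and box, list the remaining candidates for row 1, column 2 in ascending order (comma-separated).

Row 1 already contains {2, 4, 7, 8, 9}.
Column 2 already contains {2, 3, 5, 7, 8, 9}.
Its 3×3 block (box 1) already contains {2, 4, 8, 9}.
Removing those from 1–9 leaves {1, 6} as the candidates for row 1, column 2.

1,6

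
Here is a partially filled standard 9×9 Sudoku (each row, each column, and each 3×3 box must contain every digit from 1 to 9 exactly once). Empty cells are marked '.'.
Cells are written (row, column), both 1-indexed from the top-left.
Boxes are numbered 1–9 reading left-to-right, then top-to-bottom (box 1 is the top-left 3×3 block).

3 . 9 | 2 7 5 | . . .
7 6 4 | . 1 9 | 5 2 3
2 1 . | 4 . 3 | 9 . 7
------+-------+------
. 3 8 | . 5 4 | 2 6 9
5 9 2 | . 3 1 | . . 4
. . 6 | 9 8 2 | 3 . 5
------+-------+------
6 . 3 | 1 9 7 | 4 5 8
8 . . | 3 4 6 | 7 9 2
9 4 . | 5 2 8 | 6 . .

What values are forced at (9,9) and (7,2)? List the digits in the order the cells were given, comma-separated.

1,2

For (9,9):
  Row 9 already contains {2, 4, 5, 6, 8, 9}.
  Column 9 already contains {2, 3, 4, 5, 7, 8, 9}.
  Its 3×3 block (box 9) already contains {2, 4, 5, 6, 7, 8, 9}.
  The only value from 1–9 not eliminated is 1, so (9,9) = 1.
For (7,2):
  Row 7 already contains {1, 3, 4, 5, 6, 7, 8, 9}.
  Column 2 already contains {1, 3, 4, 6, 9}.
  Its 3×3 block (box 7) already contains {3, 4, 6, 8, 9}.
  The only value from 1–9 not eliminated is 2, so (7,2) = 2.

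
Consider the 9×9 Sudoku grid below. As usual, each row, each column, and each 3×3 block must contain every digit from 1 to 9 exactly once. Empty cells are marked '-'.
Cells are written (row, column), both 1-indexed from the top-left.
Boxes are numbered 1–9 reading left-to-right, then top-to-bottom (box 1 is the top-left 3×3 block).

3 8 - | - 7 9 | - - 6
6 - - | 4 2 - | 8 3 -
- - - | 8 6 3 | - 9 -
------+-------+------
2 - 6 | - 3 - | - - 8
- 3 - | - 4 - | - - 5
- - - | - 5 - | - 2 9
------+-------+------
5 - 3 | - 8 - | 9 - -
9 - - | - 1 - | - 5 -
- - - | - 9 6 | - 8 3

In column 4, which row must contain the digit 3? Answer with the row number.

Consider where 3 can go in column 4.
(1,4) is out (row 1 already has a 3). (4,4) is out (row 4 already has a 3). (5,4) is out (row 5 already has a 3). (6,4) is out (box 5 already has a 3). The remaining empty cells in column 4 are similarly blocked.
So the only cell in column 4 that can hold 3 is (8,4).
That is row 8.

8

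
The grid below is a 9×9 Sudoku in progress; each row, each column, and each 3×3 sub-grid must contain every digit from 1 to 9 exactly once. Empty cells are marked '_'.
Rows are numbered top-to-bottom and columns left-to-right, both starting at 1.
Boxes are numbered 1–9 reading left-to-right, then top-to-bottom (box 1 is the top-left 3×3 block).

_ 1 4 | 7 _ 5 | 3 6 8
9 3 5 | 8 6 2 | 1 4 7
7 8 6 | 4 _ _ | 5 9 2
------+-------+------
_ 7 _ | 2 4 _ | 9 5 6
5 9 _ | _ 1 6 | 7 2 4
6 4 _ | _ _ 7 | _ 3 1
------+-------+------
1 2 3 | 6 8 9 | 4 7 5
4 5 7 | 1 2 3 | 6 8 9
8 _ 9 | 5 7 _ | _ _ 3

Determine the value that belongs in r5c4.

Row 5 already contains {1, 2, 4, 5, 6, 7, 9}.
Column 4 already contains {1, 2, 4, 5, 6, 7, 8}.
Its 3×3 block (box 5) already contains {1, 2, 4, 6, 7}.
The only value from 1–9 not eliminated is 3, so r5c4 = 3.

3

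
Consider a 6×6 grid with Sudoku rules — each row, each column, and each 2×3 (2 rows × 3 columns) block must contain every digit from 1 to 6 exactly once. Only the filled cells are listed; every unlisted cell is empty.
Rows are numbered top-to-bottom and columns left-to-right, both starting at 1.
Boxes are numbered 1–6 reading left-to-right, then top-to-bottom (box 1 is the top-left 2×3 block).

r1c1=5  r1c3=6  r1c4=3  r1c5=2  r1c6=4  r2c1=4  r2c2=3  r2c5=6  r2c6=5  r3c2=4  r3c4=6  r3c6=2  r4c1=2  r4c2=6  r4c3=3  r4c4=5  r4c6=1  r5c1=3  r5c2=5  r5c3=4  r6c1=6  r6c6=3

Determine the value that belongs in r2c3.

2

Cell r2c3 itself could take any of {1, 2} by direct elimination.
Consider where 2 can go in box 1.
r1c2 is out (row 1 already has a 2).
So the only cell in box 1 that can hold 2 is r2c3.
Therefore r2c3 = 2.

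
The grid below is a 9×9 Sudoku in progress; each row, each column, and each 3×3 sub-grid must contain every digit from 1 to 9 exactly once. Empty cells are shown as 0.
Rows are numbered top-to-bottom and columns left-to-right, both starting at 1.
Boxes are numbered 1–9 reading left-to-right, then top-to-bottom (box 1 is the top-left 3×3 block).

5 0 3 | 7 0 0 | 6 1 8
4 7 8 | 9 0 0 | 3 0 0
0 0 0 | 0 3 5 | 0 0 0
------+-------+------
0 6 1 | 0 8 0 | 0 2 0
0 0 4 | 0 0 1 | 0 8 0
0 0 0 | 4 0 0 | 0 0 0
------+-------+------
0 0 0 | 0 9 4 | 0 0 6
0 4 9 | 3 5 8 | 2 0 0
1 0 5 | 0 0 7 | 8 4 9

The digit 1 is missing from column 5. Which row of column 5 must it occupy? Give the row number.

Consider where 1 can go in column 5.
R1C5 is out (row 1 already has a 1).
R5C5 is out (row 5 already has a 1).
R6C5 is out (box 5 already has a 1).
R9C5 is out (row 9 already has a 1).
So the only cell in column 5 that can hold 1 is R2C5.
That is row 2.

2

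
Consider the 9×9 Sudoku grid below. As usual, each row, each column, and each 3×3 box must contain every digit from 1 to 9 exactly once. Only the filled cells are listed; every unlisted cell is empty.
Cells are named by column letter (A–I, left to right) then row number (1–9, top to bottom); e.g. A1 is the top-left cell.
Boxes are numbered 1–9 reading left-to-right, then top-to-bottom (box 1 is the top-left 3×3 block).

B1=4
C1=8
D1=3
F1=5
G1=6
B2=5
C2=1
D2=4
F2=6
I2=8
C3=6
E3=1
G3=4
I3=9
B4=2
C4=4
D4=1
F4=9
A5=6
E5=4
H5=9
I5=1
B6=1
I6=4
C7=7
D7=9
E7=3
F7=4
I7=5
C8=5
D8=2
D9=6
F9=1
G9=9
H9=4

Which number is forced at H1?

1

Cell H1 itself could take any of {1, 2, 7} by direct elimination.
Consider where 1 can go in row 1.
A1 is out (box 1 already has a 1).
E1 is out (column E already has a 1).
I1 is out (column I already has a 1).
So the only cell in row 1 that can hold 1 is H1.
Therefore H1 = 1.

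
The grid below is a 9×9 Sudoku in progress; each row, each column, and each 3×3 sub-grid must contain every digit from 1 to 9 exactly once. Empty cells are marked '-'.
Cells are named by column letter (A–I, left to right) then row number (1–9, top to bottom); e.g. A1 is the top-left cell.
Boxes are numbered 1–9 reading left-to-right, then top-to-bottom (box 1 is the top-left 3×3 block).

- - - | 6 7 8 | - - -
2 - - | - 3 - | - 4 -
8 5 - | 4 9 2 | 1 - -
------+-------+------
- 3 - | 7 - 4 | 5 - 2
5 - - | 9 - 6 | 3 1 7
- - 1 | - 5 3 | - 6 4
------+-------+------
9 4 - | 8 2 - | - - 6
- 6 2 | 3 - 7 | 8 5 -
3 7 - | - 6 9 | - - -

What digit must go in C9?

8

Cell C9 itself could take any of {5, 8} by direct elimination.
Consider where 8 can go in box 7.
C7 is out (row 7 already has a 8).
A8 is out (row 8 already has a 8).
So the only cell in box 7 that can hold 8 is C9.
Therefore C9 = 8.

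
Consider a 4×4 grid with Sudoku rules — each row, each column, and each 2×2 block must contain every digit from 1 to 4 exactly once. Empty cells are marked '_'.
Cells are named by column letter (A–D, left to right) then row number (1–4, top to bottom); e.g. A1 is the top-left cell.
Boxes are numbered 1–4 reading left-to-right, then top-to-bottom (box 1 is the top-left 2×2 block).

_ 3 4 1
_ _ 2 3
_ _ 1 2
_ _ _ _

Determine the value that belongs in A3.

3

Cell A3 itself could take any of {3, 4} by direct elimination.
Consider where 3 can go in row 3.
B3 is out (column B already has a 3).
So the only cell in row 3 that can hold 3 is A3.
Therefore A3 = 3.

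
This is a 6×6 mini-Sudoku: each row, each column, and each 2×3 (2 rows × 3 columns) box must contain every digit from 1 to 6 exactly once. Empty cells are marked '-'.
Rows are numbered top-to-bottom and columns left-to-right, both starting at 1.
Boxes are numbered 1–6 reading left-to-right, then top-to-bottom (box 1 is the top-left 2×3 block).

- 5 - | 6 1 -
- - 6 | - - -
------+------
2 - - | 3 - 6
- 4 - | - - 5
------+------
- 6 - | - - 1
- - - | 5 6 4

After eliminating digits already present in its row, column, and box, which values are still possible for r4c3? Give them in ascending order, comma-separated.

1,3

Row 4 already contains {4, 5}.
Column 3 already contains {6}.
Its 2×3 block (box 3) already contains {2, 4}.
Removing those from 1–6 leaves {1, 3} as the candidates for r4c3.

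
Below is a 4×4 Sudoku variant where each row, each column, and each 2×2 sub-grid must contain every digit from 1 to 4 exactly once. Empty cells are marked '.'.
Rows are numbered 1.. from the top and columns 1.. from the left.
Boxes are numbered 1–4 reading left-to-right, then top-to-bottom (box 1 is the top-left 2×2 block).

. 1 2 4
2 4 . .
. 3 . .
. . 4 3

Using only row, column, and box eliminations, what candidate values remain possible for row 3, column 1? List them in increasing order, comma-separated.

1,4

Row 3 already contains {3}.
Column 1 already contains {2}.
Its 2×2 block (box 3) already contains {3}.
Removing those from 1–4 leaves {1, 4} as the candidates for row 3, column 1.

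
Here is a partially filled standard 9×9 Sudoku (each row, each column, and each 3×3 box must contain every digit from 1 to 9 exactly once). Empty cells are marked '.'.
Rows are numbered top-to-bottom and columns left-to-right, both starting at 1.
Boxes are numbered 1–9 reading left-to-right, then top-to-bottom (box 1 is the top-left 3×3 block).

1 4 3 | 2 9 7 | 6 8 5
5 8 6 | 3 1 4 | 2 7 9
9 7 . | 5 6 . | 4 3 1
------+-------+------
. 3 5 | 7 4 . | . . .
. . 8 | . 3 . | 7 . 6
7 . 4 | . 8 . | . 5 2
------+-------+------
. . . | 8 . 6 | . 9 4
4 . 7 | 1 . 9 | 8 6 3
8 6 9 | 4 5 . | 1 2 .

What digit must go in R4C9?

Row 4 already contains {3, 4, 5, 7}.
Column 9 already contains {1, 2, 3, 4, 5, 6, 9}.
Its 3×3 block (box 6) already contains {2, 5, 6, 7}.
The only value from 1–9 not eliminated is 8, so R4C9 = 8.

8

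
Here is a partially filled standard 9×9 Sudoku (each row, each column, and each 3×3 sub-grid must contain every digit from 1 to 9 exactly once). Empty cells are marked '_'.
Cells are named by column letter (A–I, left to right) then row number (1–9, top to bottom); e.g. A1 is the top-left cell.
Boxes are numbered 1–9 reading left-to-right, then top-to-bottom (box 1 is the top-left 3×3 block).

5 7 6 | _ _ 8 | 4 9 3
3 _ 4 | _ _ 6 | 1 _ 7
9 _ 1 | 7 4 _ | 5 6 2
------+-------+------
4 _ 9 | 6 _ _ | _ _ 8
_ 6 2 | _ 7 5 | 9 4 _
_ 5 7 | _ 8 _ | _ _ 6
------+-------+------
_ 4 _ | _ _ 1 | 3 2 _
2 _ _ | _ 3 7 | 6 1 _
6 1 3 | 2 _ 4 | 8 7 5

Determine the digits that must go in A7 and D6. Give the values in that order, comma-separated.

For A7:
  Consider where 7 can go in row 7.
  C7 is out (column C already has a 7).
  D7 is out (column D already has a 7).
  E7 is out (column E already has a 7).
  I7 is out (column I already has a 7).
  So the only cell in row 7 that can hold 7 is A7.
  So A7 = 7.
For D6:
  Consider where 4 can go in column D.
  D1 is out (row 1 already has a 4).
  D2 is out (row 2 already has a 4).
  D5 is out (row 5 already has a 4).
  D7 is out (row 7 already has a 4).
  D8 is out (box 8 already has a 4).
  So the only cell in column D that can hold 4 is D6.
  So D6 = 4.

7,4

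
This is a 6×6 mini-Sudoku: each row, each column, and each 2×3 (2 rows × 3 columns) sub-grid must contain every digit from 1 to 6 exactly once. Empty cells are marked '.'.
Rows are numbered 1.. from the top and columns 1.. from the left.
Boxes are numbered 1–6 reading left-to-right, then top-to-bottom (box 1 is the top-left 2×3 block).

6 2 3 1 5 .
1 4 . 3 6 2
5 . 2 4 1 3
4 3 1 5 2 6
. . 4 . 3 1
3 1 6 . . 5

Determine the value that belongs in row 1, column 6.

4

Row 1 already contains {1, 2, 3, 5, 6}.
Column 6 already contains {1, 2, 3, 5, 6}.
Its 2×3 block (box 2) already contains {1, 2, 3, 5, 6}.
The only value from 1–6 not eliminated is 4, so row 1, column 6 = 4.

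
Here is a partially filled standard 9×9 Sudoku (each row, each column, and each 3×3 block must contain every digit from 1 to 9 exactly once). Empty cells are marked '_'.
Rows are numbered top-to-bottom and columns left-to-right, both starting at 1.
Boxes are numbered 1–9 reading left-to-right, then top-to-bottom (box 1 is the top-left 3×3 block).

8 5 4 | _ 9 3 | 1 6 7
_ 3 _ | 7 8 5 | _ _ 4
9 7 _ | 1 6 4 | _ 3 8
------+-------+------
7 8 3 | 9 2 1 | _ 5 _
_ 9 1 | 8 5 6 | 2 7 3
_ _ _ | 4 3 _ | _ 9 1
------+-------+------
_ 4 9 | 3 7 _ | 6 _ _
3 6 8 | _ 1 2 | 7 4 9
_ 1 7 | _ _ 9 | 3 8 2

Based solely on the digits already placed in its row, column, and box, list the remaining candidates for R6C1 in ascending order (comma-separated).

2,5,6

Row 6 already contains {1, 3, 4, 9}.
Column 1 already contains {3, 7, 8, 9}.
Its 3×3 block (box 4) already contains {1, 3, 7, 8, 9}.
Removing those from 1–9 leaves {2, 5, 6} as the candidates for R6C1.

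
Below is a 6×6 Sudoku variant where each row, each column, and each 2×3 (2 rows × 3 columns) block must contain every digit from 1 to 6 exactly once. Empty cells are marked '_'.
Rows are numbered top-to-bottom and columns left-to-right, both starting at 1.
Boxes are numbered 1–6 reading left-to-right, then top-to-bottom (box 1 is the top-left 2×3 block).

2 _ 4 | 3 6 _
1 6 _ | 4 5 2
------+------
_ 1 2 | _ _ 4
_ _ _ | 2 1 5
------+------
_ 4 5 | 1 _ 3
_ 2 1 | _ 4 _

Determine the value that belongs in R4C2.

3

Row 4 already contains {1, 2, 5}.
Column 2 already contains {1, 2, 4, 6}.
Its 2×3 block (box 3) already contains {1, 2}.
The only value from 1–6 not eliminated is 3, so R4C2 = 3.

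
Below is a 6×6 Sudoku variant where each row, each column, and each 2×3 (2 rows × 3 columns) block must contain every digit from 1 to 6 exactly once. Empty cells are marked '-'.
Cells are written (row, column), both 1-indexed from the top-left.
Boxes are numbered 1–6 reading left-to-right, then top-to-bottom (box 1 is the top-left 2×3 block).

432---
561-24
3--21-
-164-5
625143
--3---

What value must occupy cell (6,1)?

Row 6 already contains {3}.
Column 1 already contains {3, 4, 5, 6}.
Its 2×3 block (box 5) already contains {2, 3, 5, 6}.
The only value from 1–6 not eliminated is 1, so (6,1) = 1.

1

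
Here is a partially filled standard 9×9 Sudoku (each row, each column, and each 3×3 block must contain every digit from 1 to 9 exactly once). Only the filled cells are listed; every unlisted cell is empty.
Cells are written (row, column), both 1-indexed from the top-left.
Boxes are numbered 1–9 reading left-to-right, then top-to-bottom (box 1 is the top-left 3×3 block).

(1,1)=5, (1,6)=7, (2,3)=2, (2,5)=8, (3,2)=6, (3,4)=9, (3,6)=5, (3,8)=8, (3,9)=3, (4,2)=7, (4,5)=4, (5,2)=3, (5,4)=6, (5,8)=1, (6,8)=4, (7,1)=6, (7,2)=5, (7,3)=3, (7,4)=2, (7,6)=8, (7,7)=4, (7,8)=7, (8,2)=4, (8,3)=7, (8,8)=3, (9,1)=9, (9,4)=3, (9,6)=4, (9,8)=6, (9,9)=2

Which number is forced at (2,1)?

Cell (2,1) itself could take any of {1, 3, 4, 7} by direct elimination.
Consider where 3 can go in box 1.
(1,2) is out (column 2 already has a 3).
(1,3) is out (column 3 already has a 3).
(2,2) is out (column 2 already has a 3).
(3,1) is out (row 3 already has a 3).
(3,3) is out (row 3 already has a 3).
So the only cell in box 1 that can hold 3 is (2,1).
Therefore (2,1) = 3.

3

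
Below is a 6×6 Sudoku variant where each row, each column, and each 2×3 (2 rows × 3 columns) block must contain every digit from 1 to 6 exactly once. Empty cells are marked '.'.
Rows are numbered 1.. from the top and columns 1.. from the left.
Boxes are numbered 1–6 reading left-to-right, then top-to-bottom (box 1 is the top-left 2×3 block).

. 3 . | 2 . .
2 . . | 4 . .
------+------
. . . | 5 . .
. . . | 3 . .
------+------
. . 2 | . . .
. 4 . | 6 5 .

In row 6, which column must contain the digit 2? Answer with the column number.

6

Consider where 2 can go in row 6.
row 6, column 1 is out (column 1 already has a 2).
row 6, column 3 is out (column 3 already has a 2).
So the only cell in row 6 that can hold 2 is row 6, column 6.
That is column 6.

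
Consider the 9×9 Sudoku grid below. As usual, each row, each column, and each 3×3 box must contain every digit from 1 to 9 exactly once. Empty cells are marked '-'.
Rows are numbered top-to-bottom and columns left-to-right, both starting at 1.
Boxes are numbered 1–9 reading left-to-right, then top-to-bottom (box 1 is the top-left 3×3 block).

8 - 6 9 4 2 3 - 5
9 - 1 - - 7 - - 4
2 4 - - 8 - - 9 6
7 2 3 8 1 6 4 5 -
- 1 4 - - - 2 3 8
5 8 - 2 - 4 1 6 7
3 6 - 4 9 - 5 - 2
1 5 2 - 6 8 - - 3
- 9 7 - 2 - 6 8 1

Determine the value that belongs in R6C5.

3

Row 6 already contains {1, 2, 4, 5, 6, 7, 8}.
Column 5 already contains {1, 2, 4, 6, 8, 9}.
Its 3×3 block (box 5) already contains {1, 2, 4, 6, 8}.
The only value from 1–9 not eliminated is 3, so R6C5 = 3.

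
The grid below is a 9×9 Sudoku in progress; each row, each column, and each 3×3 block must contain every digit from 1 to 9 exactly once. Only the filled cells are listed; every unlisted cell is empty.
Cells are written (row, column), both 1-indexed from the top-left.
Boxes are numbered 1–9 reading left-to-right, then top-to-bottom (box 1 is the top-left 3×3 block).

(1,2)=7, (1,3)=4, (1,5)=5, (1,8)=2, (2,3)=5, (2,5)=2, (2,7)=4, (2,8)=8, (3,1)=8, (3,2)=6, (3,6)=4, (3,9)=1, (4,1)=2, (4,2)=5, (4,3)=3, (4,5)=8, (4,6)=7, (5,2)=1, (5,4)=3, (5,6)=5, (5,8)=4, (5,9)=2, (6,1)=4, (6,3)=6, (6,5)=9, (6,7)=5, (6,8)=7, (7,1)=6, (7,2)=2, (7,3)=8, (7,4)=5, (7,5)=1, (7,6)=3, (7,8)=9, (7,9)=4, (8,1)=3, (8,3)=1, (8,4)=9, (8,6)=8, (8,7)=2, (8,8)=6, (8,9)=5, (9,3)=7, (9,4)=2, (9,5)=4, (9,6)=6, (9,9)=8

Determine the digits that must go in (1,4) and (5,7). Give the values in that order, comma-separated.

For (1,4):
  Consider where 8 can go in box 2.
  (1,6) is out (column 6 already has a 8).
  (2,4) is out (row 2 already has a 8).
  (2,6) is out (row 2 already has a 8).
  (3,4) is out (row 3 already has a 8).
  (3,5) is out (row 3 already has a 8).
  So the only cell in box 2 that can hold 8 is (1,4).
  So (1,4) = 8.
For (5,7):
  Consider where 8 can go in row 5.
  (5,1) is out (column 1 already has a 8).
  (5,3) is out (column 3 already has a 8).
  (5,5) is out (column 5 already has a 8).
  So the only cell in row 5 that can hold 8 is (5,7).
  So (5,7) = 8.

8,8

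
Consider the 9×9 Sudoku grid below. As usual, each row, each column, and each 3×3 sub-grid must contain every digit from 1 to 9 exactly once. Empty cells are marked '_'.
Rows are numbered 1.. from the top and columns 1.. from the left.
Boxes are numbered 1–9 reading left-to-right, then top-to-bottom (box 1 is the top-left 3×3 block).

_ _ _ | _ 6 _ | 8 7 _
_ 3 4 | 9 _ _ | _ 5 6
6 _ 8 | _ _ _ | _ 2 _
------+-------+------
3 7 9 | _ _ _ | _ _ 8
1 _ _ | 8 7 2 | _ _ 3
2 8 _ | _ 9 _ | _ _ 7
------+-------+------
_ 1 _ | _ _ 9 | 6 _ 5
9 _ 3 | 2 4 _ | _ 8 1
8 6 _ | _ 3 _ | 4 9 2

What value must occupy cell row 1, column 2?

2

Cell row 1, column 2 itself could take any of {2, 5, 9} by direct elimination.
Consider where 2 can go in column 2.
row 3, column 2 is out (row 3 already has a 2).
row 5, column 2 is out (row 5 already has a 2).
row 8, column 2 is out (row 8 already has a 2).
So the only cell in column 2 that can hold 2 is row 1, column 2.
Therefore row 1, column 2 = 2.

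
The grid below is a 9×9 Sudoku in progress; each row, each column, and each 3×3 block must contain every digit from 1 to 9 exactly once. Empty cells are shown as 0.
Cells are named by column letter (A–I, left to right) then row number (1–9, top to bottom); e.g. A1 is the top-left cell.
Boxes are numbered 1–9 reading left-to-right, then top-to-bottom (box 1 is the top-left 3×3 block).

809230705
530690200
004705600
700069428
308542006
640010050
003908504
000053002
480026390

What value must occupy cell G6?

9

Row 6 already contains {1, 4, 5, 6}.
Column G already contains {2, 3, 4, 5, 6, 7}.
Its 3×3 block (box 6) already contains {2, 4, 5, 6, 8}.
The only value from 1–9 not eliminated is 9, so G6 = 9.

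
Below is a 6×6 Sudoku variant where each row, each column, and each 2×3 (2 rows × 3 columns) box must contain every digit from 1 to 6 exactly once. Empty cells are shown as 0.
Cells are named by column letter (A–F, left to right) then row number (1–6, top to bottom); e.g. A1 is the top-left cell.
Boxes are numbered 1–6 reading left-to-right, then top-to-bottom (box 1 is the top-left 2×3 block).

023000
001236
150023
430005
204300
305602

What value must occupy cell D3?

4

Row 3 already contains {1, 2, 3, 5}.
Column D already contains {2, 3, 6}.
Its 2×3 block (box 4) already contains {2, 3, 5}.
The only value from 1–6 not eliminated is 4, so D3 = 4.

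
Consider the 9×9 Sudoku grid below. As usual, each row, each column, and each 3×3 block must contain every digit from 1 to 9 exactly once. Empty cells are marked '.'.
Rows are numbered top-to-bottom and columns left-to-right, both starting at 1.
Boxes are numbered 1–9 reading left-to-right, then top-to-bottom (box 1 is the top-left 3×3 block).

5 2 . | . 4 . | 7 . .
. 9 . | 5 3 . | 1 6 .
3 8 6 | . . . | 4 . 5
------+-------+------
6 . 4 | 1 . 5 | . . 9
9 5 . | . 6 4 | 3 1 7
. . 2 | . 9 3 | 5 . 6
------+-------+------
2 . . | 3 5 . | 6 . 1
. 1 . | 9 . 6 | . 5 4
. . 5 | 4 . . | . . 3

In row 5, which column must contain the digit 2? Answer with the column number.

4

Consider where 2 can go in row 5.
r5c3 is out (column 3 already has a 2).
So the only cell in row 5 that can hold 2 is r5c4.
That is column 4.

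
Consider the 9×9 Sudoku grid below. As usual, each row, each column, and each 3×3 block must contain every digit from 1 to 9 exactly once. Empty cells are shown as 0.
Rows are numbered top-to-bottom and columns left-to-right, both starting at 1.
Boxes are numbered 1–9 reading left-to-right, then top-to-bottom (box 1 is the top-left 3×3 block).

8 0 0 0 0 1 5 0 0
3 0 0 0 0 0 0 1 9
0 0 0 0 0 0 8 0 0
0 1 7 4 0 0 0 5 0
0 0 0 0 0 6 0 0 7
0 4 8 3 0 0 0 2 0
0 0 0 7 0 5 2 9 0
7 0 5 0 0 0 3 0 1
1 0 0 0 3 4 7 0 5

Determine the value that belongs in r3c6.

Cell r3c6 itself could take any of {2, 3, 7, 9} by direct elimination.
Consider where 3 can go in column 6.
r2c6 is out (row 2 already has a 3).
r4c6 is out (box 5 already has a 3).
r6c6 is out (row 6 already has a 3).
r8c6 is out (row 8 already has a 3).
So the only cell in column 6 that can hold 3 is r3c6.
Therefore r3c6 = 3.

3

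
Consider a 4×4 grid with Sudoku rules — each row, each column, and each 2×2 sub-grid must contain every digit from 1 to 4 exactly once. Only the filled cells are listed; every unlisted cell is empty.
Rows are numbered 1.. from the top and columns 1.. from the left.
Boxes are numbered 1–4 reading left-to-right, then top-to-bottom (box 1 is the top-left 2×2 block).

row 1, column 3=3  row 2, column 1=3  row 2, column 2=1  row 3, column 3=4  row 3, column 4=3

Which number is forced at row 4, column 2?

3

Cell row 4, column 2 itself could take any of {2, 3, 4} by direct elimination.
Consider where 3 can go in row 4.
row 4, column 1 is out (column 1 already has a 3).
row 4, column 3 is out (column 3 already has a 3).
row 4, column 4 is out (column 4 already has a 3).
So the only cell in row 4 that can hold 3 is row 4, column 2.
Therefore row 4, column 2 = 3.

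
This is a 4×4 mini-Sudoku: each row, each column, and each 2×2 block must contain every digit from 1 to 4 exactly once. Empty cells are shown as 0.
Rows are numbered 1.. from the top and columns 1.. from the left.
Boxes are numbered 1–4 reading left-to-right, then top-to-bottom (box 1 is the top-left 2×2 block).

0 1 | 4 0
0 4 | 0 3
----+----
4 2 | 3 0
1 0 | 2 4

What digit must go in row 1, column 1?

Cell row 1, column 1 itself could take any of {2, 3} by direct elimination.
Consider where 3 can go in box 1.
row 2, column 1 is out (row 2 already has a 3).
So the only cell in box 1 that can hold 3 is row 1, column 1.
Therefore row 1, column 1 = 3.

3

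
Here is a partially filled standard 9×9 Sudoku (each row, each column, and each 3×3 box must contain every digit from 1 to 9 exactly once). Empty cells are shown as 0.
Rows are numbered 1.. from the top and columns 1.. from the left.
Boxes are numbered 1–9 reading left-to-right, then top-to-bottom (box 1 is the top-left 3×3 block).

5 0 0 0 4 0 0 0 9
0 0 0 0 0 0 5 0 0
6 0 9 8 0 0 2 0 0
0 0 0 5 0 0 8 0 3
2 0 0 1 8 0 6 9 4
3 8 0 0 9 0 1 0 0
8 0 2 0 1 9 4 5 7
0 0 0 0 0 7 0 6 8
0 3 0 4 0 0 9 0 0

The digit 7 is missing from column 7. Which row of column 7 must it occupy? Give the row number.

1

Consider where 7 can go in column 7.
row 8, column 7 is out (row 8 already has a 7).
So the only cell in column 7 that can hold 7 is row 1, column 7.
That is row 1.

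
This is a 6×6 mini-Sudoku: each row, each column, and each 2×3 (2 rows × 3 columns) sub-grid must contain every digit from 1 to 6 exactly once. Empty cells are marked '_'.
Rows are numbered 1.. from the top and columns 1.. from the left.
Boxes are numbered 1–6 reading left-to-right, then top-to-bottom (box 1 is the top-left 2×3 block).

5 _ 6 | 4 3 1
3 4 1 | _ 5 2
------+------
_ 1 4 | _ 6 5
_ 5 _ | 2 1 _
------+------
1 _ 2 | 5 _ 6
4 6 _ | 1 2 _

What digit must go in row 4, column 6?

Cell row 4, column 6 itself could take any of {3, 4} by direct elimination.
Consider where 4 can go in box 4.
row 3, column 4 is out (row 3 already has a 4).
So the only cell in box 4 that can hold 4 is row 4, column 6.
Therefore row 4, column 6 = 4.

4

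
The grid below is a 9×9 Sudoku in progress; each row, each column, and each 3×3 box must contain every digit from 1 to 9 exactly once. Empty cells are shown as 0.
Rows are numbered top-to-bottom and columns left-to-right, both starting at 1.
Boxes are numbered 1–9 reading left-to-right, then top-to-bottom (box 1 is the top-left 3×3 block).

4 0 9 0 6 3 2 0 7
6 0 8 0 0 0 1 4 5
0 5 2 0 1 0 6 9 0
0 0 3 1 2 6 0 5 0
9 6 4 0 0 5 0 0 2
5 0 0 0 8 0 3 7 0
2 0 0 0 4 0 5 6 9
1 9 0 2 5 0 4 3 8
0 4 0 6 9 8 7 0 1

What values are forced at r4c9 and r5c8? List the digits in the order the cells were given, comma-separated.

4,1

For r4c9:
  Row 4 already contains {1, 2, 3, 5, 6}.
  Column 9 already contains {1, 2, 5, 7, 8, 9}.
  Its 3×3 block (box 6) already contains {2, 3, 5, 7}.
  The only value from 1–9 not eliminated is 4, so r4c9 = 4.
For r5c8:
  Consider where 1 can go in row 5.
  r5c4 is out (column 4 already has a 1).
  r5c5 is out (column 5 already has a 1).
  r5c7 is out (column 7 already has a 1).
  So the only cell in row 5 that can hold 1 is r5c8.
  So r5c8 = 1.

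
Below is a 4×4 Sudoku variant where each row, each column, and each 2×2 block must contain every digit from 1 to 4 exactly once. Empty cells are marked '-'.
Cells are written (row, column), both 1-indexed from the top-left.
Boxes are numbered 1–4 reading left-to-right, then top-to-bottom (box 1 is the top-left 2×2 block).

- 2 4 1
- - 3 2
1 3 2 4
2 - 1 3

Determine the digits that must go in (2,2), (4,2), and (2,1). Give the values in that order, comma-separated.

For (2,2):
  Consider where 1 can go in box 1.
  (1,1) is out (row 1 already has a 1).
  (2,1) is out (column 1 already has a 1).
  So the only cell in box 1 that can hold 1 is (2,2).
  So (2,2) = 1.
For (4,2):
  Row 4 already contains {1, 2, 3}.
  Column 2 already contains {2, 3}.
  Its 2×2 block (box 3) already contains {1, 2, 3}.
  The only value from 1–4 not eliminated is 4, so (4,2) = 4.
For (2,1):
  Row 2 already contains {2, 3}.
  Column 1 already contains {1, 2}.
  Its 2×2 block (box 1) already contains {2}.
  The only value from 1–4 not eliminated is 4, so (2,1) = 4.

1,4,4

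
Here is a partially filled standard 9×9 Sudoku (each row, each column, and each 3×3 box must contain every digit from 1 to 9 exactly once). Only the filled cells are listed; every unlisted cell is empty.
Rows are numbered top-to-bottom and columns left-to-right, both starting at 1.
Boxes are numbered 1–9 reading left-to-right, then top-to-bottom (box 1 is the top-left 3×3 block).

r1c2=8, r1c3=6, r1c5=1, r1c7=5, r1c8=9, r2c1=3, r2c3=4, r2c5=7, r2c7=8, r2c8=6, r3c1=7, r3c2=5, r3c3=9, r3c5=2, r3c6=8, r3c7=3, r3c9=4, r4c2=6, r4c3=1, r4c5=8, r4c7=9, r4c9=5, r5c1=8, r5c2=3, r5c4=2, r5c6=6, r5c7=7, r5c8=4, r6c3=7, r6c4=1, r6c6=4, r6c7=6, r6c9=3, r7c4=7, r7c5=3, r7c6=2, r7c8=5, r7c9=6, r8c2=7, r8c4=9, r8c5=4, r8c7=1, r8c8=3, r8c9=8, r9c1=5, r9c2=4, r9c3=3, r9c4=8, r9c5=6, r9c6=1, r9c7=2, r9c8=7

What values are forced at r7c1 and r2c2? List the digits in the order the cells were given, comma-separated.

For r7c1:
  Consider where 1 can go in column 1.
  r1c1 is out (row 1 already has a 1).
  r4c1 is out (row 4 already has a 1).
  r6c1 is out (row 6 already has a 1).
  r8c1 is out (row 8 already has a 1).
  So the only cell in column 1 that can hold 1 is r7c1.
  So r7c1 = 1.
For r2c2:
  Consider where 1 can go in box 1.
  r1c1 is out (row 1 already has a 1).
  So the only cell in box 1 that can hold 1 is r2c2.
  So r2c2 = 1.

1,1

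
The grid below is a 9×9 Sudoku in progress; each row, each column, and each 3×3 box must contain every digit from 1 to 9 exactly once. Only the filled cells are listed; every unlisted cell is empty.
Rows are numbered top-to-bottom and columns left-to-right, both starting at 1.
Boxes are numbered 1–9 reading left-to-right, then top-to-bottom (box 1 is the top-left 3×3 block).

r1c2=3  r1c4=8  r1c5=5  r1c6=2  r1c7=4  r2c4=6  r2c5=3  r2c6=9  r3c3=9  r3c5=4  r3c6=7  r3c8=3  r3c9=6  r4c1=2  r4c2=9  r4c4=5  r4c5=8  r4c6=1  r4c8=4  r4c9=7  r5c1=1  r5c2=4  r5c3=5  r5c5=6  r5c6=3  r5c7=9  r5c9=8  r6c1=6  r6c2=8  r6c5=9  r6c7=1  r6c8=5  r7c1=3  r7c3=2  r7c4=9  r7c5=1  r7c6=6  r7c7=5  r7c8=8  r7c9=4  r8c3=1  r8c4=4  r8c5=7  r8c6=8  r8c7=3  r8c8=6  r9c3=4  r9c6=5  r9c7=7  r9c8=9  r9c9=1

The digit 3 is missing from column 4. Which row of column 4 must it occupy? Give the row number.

9

Consider where 3 can go in column 4.
r3c4 is out (row 3 already has a 3).
r5c4 is out (row 5 already has a 3).
r6c4 is out (box 5 already has a 3).
So the only cell in column 4 that can hold 3 is r9c4.
That is row 9.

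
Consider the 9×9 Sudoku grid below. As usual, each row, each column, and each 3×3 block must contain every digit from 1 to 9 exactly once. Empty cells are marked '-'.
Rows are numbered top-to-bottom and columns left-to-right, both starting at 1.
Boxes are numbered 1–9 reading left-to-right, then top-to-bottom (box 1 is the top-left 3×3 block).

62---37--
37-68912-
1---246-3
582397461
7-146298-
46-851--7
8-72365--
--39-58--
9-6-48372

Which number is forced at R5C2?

3

Row 5 already contains {1, 2, 4, 6, 7, 8, 9}.
Column 2 already contains {2, 6, 7, 8}.
Its 3×3 block (box 4) already contains {1, 2, 4, 5, 6, 7, 8}.
The only value from 1–9 not eliminated is 3, so R5C2 = 3.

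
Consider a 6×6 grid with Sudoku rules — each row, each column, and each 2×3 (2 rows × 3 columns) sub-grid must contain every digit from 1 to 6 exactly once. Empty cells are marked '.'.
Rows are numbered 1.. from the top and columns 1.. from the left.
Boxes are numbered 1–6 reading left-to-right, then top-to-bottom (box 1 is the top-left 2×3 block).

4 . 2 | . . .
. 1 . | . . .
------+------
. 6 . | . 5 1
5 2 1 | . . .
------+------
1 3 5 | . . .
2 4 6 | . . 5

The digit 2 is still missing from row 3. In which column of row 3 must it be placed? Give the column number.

Consider where 2 can go in row 3.
row 3, column 1 is out (column 1 already has a 2).
row 3, column 3 is out (column 3 already has a 2).
So the only cell in row 3 that can hold 2 is row 3, column 4.
That is column 4.

4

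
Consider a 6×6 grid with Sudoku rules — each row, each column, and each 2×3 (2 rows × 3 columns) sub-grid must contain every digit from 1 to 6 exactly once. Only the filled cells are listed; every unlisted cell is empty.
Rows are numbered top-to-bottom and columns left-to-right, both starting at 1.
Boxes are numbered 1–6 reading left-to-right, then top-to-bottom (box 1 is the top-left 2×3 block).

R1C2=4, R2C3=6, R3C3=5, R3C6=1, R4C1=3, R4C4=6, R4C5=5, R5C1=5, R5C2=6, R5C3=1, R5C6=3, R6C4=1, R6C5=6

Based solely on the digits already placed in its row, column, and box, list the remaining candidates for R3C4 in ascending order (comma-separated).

2,3,4

Row 3 already contains {1, 5}.
Column 4 already contains {1, 6}.
Its 2×3 block (box 4) already contains {1, 5, 6}.
Removing those from 1–6 leaves {2, 3, 4} as the candidates for R3C4.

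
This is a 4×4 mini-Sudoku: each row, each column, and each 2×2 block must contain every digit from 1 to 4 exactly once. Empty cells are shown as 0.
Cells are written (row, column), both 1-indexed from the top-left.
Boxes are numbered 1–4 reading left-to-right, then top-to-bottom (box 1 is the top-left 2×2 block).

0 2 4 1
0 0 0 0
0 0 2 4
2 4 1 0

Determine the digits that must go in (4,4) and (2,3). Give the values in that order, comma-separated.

For (4,4):
  Row 4 already contains {1, 2, 4}.
  Column 4 already contains {1, 4}.
  Its 2×2 block (box 4) already contains {1, 2, 4}.
  The only value from 1–4 not eliminated is 3, so (4,4) = 3.
For (2,3):
  Row 2 already contains {}.
  Column 3 already contains {1, 2, 4}.
  Its 2×2 block (box 2) already contains {1, 4}.
  The only value from 1–4 not eliminated is 3, so (2,3) = 3.

3,3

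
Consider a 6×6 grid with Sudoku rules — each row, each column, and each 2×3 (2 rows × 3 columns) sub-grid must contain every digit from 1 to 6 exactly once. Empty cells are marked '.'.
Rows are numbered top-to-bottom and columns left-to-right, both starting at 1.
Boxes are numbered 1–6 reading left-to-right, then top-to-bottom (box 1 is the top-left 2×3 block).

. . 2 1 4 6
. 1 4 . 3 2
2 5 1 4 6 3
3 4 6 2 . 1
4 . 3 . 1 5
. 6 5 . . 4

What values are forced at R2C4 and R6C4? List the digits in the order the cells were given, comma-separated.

For R2C4:
  Row 2 already contains {1, 2, 3, 4}.
  Column 4 already contains {1, 2, 4}.
  Its 2×3 block (box 2) already contains {1, 2, 3, 4, 6}.
  The only value from 1–6 not eliminated is 5, so R2C4 = 5.
For R6C4:
  Row 6 already contains {4, 5, 6}.
  Column 4 already contains {1, 2, 4}.
  Its 2×3 block (box 6) already contains {1, 4, 5}.
  The only value from 1–6 not eliminated is 3, so R6C4 = 3.

5,3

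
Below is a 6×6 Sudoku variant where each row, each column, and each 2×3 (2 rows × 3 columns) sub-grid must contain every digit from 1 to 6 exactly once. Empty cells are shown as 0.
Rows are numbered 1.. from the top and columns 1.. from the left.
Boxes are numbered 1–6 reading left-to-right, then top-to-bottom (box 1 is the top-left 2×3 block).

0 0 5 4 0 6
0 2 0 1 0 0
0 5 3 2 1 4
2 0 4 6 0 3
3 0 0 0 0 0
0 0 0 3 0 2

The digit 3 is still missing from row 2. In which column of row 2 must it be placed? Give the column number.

5

Consider where 3 can go in row 2.
row 2, column 1 is out (column 1 already has a 3).
row 2, column 3 is out (column 3 already has a 3).
row 2, column 6 is out (column 6 already has a 3).
So the only cell in row 2 that can hold 3 is row 2, column 5.
That is column 5.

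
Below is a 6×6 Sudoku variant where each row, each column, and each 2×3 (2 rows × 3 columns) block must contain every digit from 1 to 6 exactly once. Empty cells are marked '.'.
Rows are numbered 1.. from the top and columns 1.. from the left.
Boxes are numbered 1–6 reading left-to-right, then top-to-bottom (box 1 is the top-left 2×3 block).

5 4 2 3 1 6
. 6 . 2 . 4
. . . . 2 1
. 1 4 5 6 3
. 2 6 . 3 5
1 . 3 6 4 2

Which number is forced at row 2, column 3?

Row 2 already contains {2, 4, 6}.
Column 3 already contains {2, 3, 4, 6}.
Its 2×3 block (box 1) already contains {2, 4, 5, 6}.
The only value from 1–6 not eliminated is 1, so row 2, column 3 = 1.

1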